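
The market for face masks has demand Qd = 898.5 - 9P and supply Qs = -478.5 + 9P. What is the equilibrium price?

P* = 76.5

Set Qd = Qs: 898.5 - 9P = -478.5 + 9P.
1377 = 18P, so P* = 76.5.
Q* = 898.5 − 9(76.5) = 210.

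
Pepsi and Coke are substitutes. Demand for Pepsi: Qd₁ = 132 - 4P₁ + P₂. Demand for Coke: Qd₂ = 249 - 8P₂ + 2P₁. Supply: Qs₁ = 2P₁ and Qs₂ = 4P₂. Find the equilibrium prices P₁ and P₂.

Market 1: 132 - 4P₁ + P₂ = 2P₁ → 6P₁ - P₂ = 132.
Market 2: 12P₂ - 2P₁ = 249.
Eliminating P₂: 12×(1) + 1×(2) gives 70P₁ = 1833, so P₁ = 1833/70.
Back-substitute into (2): P₂ = (249 + 2×1833/70) / 12 = 879/35.

P₁ = 1833/70, P₂ = 879/35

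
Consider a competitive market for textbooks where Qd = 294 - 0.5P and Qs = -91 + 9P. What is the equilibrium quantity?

Set Qd = Qs: 294 - 0.5P = -91 + 9P.
385 = 9.5P, so P* = 770/19.
Q* = 294 − 0.5(770/19) = 5201/19.

Q* = 5201/19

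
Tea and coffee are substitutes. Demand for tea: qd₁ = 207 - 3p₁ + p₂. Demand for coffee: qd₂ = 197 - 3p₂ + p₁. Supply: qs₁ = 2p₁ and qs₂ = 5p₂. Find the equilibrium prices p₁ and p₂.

Market 1: 207 - 3p₁ + p₂ = 2p₁ → 5p₁ - p₂ = 207.
Market 2: 8p₂ - p₁ = 197.
Eliminating p₂: 8×(1) + 1×(2) gives 39p₁ = 1853, so p₁ = 1853/39.
Back-substitute into (2): p₂ = (197 + 1×1853/39) / 8 = 1192/39.

p₁ = 1853/39, p₂ = 1192/39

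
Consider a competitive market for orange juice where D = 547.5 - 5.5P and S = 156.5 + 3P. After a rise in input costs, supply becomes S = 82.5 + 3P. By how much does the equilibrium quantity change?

Original equilibrium: P* = 46, Q* = 294.5.
New equilibrium: 547.5 - 5.5P = 82.5 + 3P, so 465 = 8.5P and P' = 930/17; Q' = 547.5 − 5.5(930/17) = 8385/34.
Change in quantity: 8385/34 − 294.5 = -814/17.

ΔQ = -814/17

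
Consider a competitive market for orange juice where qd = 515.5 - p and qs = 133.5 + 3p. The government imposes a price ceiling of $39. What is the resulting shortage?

Shortage = 226

Equilibrium price would be p* = 95.5, so the ceiling at 39 binds.
At p = 39: qd = 515.5 − 1(39) = 476.5, qs = 133.5 + 3(39) = 250.5.
Shortage = 476.5 − 250.5 = 226.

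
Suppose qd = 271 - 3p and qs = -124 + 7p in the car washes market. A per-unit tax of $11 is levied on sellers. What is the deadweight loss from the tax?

Pre-tax equilibrium: p* = 39.5, q* = 152.5.
Tax on sellers shifts supply to qs = -124 + 7(p − 11) = -201 + 7p.
271 - 3p = -201 + 7p gives buyer price pb = 47.2; sellers receive ps = 47.2 − 11 = 36.2.
New quantity: q = 271 − 3(47.2) = 129.4.
DWL = ½ × 11 × (152.5 − 129.4) = 127.05.

Deadweight loss = 127.05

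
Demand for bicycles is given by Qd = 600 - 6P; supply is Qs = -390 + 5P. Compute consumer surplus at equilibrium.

Consumer surplus = 300

Equilibrium: 600 - 6P = -390 + 5P gives P* = 90, Q* = 60.
Demand choke price (Qd = 0): P = 100.
CS = ½(100 − 90)(60) = 300.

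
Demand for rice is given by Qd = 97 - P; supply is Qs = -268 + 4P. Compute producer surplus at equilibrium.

Equilibrium: 97 - P = -268 + 4P gives P* = 73, Q* = 24.
Supply starts at P = 67 (where Qs = 0).
PS = ½(73 − 67)(24) = 72.

Producer surplus = 72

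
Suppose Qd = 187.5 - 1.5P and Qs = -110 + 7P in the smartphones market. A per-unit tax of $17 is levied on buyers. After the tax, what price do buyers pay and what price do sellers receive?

Pre-tax equilibrium: P* = 35, Q* = 135.
Tax on buyers shifts demand to Qd = 187.5 − 1.5(P + 17) = 162 - 1.5P.
162 - 1.5P = -110 + 7P gives seller price Ps = 32; buyers pay Pb = 32 + 17 = 49.
New quantity: Q = 187.5 − 1.5(49) = 114.

Buyers pay $49, sellers receive $32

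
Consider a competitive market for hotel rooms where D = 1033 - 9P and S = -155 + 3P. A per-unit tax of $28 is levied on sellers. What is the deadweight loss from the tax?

Pre-tax equilibrium: P* = 99, Q* = 142.
Tax on sellers shifts supply to S = -155 + 3(P − 28) = -239 + 3P.
1033 - 9P = -239 + 3P gives buyer price Pb = 106; sellers receive Ps = 106 − 28 = 78.
New quantity: Q = 1033 − 9(106) = 79.
DWL = ½ × 28 × (142 − 79) = 882.

Deadweight loss = 882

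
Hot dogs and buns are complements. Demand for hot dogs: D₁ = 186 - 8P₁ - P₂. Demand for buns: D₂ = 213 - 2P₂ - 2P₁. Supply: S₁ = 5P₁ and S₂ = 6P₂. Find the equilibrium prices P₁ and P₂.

Market 1: 186 - 8P₁ - P₂ = 5P₁ → 13P₁ + P₂ = 186.
Market 2: 8P₂ + 2P₁ = 213.
Eliminating P₂: 8×(1) − 1×(2) gives 102P₁ = 1275, so P₁ = 12.5.
Back-substitute into (2): P₂ = (213 − 2×12.5) / 8 = 23.5.

P₁ = 12.5, P₂ = 23.5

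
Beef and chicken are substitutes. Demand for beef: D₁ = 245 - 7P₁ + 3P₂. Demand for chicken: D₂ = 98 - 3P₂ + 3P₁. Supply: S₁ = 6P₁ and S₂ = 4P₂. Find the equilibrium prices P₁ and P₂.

P₁ = 24.5, P₂ = 24.5

Market 1: 245 - 7P₁ + 3P₂ = 6P₁ → 13P₁ - 3P₂ = 245.
Market 2: 7P₂ - 3P₁ = 98.
Eliminating P₂: 7×(1) + 3×(2) gives 82P₁ = 2009, so P₁ = 24.5.
Back-substitute into (2): P₂ = (98 + 3×24.5) / 7 = 24.5.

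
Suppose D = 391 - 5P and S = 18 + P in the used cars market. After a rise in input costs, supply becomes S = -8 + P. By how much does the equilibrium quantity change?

Original equilibrium: P* = 373/6, Q* = 481/6.
New equilibrium: 391 - 5P = -8 + P, so 399 = 6P and P' = 66.5; Q' = 391 − 5(66.5) = 58.5.
Change in quantity: 58.5 − 481/6 = -65/3.

ΔQ = -65/3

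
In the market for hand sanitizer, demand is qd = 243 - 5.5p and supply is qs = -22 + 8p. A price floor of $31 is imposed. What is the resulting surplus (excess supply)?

Surplus = 153.5

Equilibrium price would be p* = 530/27, so the floor at 31 binds.
At p = 31: qd = 72.5, qs = 226.
Surplus = 226 − 72.5 = 153.5.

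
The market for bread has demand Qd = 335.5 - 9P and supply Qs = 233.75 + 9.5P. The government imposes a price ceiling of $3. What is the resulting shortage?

Shortage = 46.25

Equilibrium price would be P* = 5.5, so the ceiling at 3 binds.
At P = 3: Qd = 335.5 − 9(3) = 308.5, Qs = 233.75 + 9.5(3) = 262.25.
Shortage = 308.5 − 262.25 = 46.25.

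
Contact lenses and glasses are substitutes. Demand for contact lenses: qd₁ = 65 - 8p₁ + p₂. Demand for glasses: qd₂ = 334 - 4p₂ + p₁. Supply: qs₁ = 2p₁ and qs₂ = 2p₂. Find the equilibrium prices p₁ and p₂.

p₁ = 724/59, p₂ = 3405/59

Market 1: 65 - 8p₁ + p₂ = 2p₁ → 10p₁ - p₂ = 65.
Market 2: 6p₂ - p₁ = 334.
Eliminating p₂: 6×(1) + 1×(2) gives 59p₁ = 724, so p₁ = 724/59.
Back-substitute into (2): p₂ = (334 + 1×724/59) / 6 = 3405/59.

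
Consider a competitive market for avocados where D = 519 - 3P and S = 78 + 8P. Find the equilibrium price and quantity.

Set D = S: 519 - 3P = 78 + 8P.
441 = 11P, so P* = 441/11.
Q* = 519 − 3(441/11) = 4386/11.

P* = 441/11, Q* = 4386/11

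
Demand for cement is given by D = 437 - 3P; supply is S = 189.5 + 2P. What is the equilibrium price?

Set D = S: 437 - 3P = 189.5 + 2P.
247.5 = 5P, so P* = 49.5.
Q* = 437 − 3(49.5) = 288.5.

P* = 49.5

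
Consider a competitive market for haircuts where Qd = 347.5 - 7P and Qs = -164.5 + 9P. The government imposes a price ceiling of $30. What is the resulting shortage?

Shortage = 32

Equilibrium price would be P* = 32, so the ceiling at 30 binds.
At P = 30: Qd = 347.5 − 7(30) = 137.5, Qs = -164.5 + 9(30) = 105.5.
Shortage = 137.5 − 105.5 = 32.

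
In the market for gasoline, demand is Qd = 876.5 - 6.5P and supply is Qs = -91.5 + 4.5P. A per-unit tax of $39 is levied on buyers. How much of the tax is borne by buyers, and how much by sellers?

Buyers bear 351/22, sellers bear 507/22

Pre-tax equilibrium: P* = 88, Q* = 304.5.
Tax on buyers shifts demand to Qd = 876.5 − 6.5(P + 39) = 623 - 6.5P.
623 - 6.5P = -91.5 + 4.5P gives seller price Ps = 1429/22; buyers pay Pb = 1429/22 + 39 = 2287/22.
New quantity: Q = 876.5 − 6.5(2287/22) = 8835/44.
Buyer burden = 2287/22 − 88 = 351/22; seller burden = 88 − 1429/22 = 507/22.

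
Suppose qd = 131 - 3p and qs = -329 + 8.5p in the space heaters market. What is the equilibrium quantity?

Set qd = qs: 131 - 3p = -329 + 8.5p.
460 = 11.5p, so p* = 40.
q* = 131 − 3(40) = 11.

q* = 11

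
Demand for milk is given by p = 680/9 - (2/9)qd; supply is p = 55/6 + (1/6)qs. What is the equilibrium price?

Set the two price expressions equal: 680/9 - (2/9)q = 55/6 + (1/6)q.
1195/18 = (7/18)q, so q* = 1195/7.
p* = 680/9 − (2/9)(1195/7) = 790/21.

p* = 790/21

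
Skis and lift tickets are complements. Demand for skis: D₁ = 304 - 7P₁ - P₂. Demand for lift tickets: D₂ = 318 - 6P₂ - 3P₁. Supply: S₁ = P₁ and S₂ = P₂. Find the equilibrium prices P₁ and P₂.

Market 1: 304 - 7P₁ - P₂ = P₁ → 8P₁ + P₂ = 304.
Market 2: 7P₂ + 3P₁ = 318.
Eliminating P₂: 7×(1) − 1×(2) gives 53P₁ = 1810, so P₁ = 1810/53.
Back-substitute into (2): P₂ = (318 − 3×1810/53) / 7 = 1632/53.

P₁ = 1810/53, P₂ = 1632/53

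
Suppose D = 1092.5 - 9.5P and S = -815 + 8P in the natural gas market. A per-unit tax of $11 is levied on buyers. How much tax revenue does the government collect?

Pre-tax equilibrium: P* = 109, Q* = 57.
Tax on buyers shifts demand to D = 1092.5 − 9.5(P + 11) = 988 - 9.5P.
988 - 9.5P = -815 + 8P gives seller price Ps = 3606/35; buyers pay Pb = 3606/35 + 11 = 3991/35.
New quantity: Q = 1092.5 − 9.5(3991/35) = 323/35.
Revenue = 11 × 323/35 = 3553/35.

Tax revenue = 3553/35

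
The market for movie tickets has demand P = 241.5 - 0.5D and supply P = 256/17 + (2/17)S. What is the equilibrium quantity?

Q* = 7699/21

Set the two price expressions equal: 241.5 - 0.5Q = 256/17 + (2/17)Q.
7699/34 = (21/34)Q, so Q* = 7699/21.
P* = 241.5 − (0.5)(7699/21) = 1222/21.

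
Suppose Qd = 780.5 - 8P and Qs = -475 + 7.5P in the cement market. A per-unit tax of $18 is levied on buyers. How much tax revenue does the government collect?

Pre-tax equilibrium: P* = 81, Q* = 132.5.
Tax on buyers shifts demand to Qd = 780.5 − 8(P + 18) = 636.5 - 8P.
636.5 - 8P = -475 + 7.5P gives seller price Ps = 2223/31; buyers pay Pb = 2223/31 + 18 = 2781/31.
New quantity: Q = 780.5 − 8(2781/31) = 3895/62.
Revenue = 18 × 3895/62 = 35055/31.

Tax revenue = 35055/31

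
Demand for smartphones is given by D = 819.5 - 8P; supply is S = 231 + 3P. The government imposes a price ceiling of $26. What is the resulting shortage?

Equilibrium price would be P* = 53.5, so the ceiling at 26 binds.
At P = 26: D = 819.5 − 8(26) = 611.5, S = 231 + 3(26) = 309.
Shortage = 611.5 − 309 = 302.5.

Shortage = 302.5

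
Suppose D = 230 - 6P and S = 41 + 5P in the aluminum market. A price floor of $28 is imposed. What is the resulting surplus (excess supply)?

Surplus = 119

Equilibrium price would be P* = 189/11, so the floor at 28 binds.
At P = 28: D = 62, S = 181.
Surplus = 181 − 62 = 119.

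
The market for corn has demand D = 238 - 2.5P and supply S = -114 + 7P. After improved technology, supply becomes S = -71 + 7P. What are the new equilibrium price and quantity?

Original equilibrium: P* = 704/19, Q* = 2762/19.
New equilibrium: 238 - 2.5P = -71 + 7P, so 309 = 9.5P and P' = 618/19; Q' = 238 − 2.5(618/19) = 2977/19.

P' = 618/19, Q' = 2977/19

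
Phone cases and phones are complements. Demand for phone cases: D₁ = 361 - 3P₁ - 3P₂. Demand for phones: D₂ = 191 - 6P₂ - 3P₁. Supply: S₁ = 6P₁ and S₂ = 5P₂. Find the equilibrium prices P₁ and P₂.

P₁ = 1699/45, P₂ = 106/15

Market 1: 361 - 3P₁ - 3P₂ = 6P₁ → 9P₁ + 3P₂ = 361.
Market 2: 11P₂ + 3P₁ = 191.
Eliminating P₂: 11×(1) − 3×(2) gives 90P₁ = 3398, so P₁ = 1699/45.
Back-substitute into (2): P₂ = (191 − 3×1699/45) / 11 = 106/15.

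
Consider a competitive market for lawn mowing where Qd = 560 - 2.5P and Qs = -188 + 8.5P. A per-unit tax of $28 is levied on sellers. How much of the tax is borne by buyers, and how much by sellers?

Pre-tax equilibrium: P* = 68, Q* = 390.
Tax on sellers shifts supply to Qs = -188 + 8.5(P − 28) = -426 + 8.5P.
560 - 2.5P = -426 + 8.5P gives buyer price Pb = 986/11; sellers receive Ps = 986/11 − 28 = 678/11.
New quantity: Q = 560 − 2.5(986/11) = 3695/11.
Buyer burden = 986/11 − 68 = 238/11; seller burden = 68 − 678/11 = 70/11.

Buyers bear 238/11, sellers bear 70/11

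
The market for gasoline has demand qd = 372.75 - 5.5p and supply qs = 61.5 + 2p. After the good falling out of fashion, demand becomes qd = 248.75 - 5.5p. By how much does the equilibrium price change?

Δp = -248/15

Original equilibrium: p* = 41.5, q* = 144.5.
New equilibrium: 248.75 - 5.5p = 61.5 + 2p, so 187.25 = 7.5p and p' = 749/30; q' = 248.75 − 5.5(749/30) = 3343/30.
Change in price: 749/30 − 41.5 = -248/15.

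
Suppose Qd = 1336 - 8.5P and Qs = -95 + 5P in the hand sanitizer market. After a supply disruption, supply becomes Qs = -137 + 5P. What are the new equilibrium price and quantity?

P' = 982/9, Q' = 3677/9

Original equilibrium: P* = 106, Q* = 435.
New equilibrium: 1336 - 8.5P = -137 + 5P, so 1473 = 13.5P and P' = 982/9; Q' = 1336 − 8.5(982/9) = 3677/9.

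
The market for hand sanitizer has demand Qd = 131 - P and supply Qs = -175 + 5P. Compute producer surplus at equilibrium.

Equilibrium: 131 - P = -175 + 5P gives P* = 51, Q* = 80.
Supply starts at P = 35 (where Qs = 0).
PS = ½(51 − 35)(80) = 640.

Producer surplus = 640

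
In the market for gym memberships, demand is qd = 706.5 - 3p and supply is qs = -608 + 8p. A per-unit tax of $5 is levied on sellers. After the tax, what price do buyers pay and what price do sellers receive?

Pre-tax equilibrium: p* = 119.5, q* = 348.
Tax on sellers shifts supply to qs = -608 + 8(p − 5) = -648 + 8p.
706.5 - 3p = -648 + 8p gives buyer price pb = 2709/22; sellers receive ps = 2709/22 − 5 = 2599/22.
New quantity: q = 706.5 − 3(2709/22) = 3708/11.

Buyers pay 2709/22, sellers receive 2599/22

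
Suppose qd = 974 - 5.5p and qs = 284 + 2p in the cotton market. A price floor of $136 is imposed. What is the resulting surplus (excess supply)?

Equilibrium price would be p* = 92, so the floor at 136 binds.
At p = 136: qd = 226, qs = 556.
Surplus = 556 − 226 = 330.

Surplus = 330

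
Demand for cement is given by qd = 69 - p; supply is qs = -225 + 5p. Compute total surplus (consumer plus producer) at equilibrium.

Total surplus = 240

Equilibrium: 69 - p = -225 + 5p gives p* = 49, q* = 20.
Demand choke price: p = 69; supply starts at p = 45.
CS = ½(69 − 49)(20) = 200; PS = ½(49 − 45)(20) = 40.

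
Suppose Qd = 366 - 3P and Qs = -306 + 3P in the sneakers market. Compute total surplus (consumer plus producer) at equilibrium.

Equilibrium: 366 - 3P = -306 + 3P gives P* = 112, Q* = 30.
Demand choke price: P = 122; supply starts at P = 102.
CS = ½(122 − 112)(30) = 150; PS = ½(112 − 102)(30) = 150.

Total surplus = 300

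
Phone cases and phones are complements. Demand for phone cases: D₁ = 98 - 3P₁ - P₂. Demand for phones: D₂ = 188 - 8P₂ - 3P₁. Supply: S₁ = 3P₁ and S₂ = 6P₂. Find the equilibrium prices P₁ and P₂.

P₁ = 1184/81, P₂ = 278/27

Market 1: 98 - 3P₁ - P₂ = 3P₁ → 6P₁ + P₂ = 98.
Market 2: 14P₂ + 3P₁ = 188.
Eliminating P₂: 14×(1) − 1×(2) gives 81P₁ = 1184, so P₁ = 1184/81.
Back-substitute into (2): P₂ = (188 − 3×1184/81) / 14 = 278/27.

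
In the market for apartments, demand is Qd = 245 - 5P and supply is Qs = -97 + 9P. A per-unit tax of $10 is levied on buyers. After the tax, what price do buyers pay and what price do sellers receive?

Pre-tax equilibrium: P* = 171/7, Q* = 860/7.
Tax on buyers shifts demand to Qd = 245 − 5(P + 10) = 195 - 5P.
195 - 5P = -97 + 9P gives seller price Ps = 146/7; buyers pay Pb = 146/7 + 10 = 216/7.
New quantity: Q = 245 − 5(216/7) = 635/7.

Buyers pay 216/7, sellers receive 146/7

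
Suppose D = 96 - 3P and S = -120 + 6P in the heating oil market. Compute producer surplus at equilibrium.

Equilibrium: 96 - 3P = -120 + 6P gives P* = 24, Q* = 24.
Supply starts at P = 20 (where S = 0).
PS = ½(24 − 20)(24) = 48.

Producer surplus = 48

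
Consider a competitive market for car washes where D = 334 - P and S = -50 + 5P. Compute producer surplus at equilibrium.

Producer surplus = 7290

Equilibrium: 334 - P = -50 + 5P gives P* = 64, Q* = 270.
Supply starts at P = 10 (where S = 0).
PS = ½(64 − 10)(270) = 7290.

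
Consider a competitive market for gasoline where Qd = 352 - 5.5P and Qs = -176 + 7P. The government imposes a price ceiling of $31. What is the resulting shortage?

Equilibrium price would be P* = 42.24, so the ceiling at 31 binds.
At P = 31: Qd = 352 − 5.5(31) = 181.5, Qs = -176 + 7(31) = 41.
Shortage = 181.5 − 41 = 140.5.

Shortage = 140.5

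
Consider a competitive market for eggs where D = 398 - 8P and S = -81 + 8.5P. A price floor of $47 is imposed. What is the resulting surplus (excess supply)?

Surplus = 296.5

Equilibrium price would be P* = 958/33, so the floor at 47 binds.
At P = 47: D = 22, S = 318.5.
Surplus = 318.5 − 22 = 296.5.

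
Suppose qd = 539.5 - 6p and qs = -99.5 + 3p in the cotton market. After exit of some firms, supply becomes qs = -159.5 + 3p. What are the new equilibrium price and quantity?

Original equilibrium: p* = 71, q* = 113.5.
New equilibrium: 539.5 - 6p = -159.5 + 3p, so 699 = 9p and p' = 233/3; q' = 539.5 − 6(233/3) = 73.5.

p' = 233/3, q' = 73.5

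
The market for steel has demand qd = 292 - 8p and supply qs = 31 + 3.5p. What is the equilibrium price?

Set qd = qs: 292 - 8p = 31 + 3.5p.
261 = 11.5p, so p* = 522/23.
q* = 292 − 8(522/23) = 2540/23.

p* = 522/23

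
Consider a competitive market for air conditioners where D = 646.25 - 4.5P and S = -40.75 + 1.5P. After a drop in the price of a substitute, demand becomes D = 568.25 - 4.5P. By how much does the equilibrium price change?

ΔP = -13

Original equilibrium: P* = 114.5, Q* = 131.
New equilibrium: 568.25 - 4.5P = -40.75 + 1.5P, so 609 = 6P and P' = 101.5; Q' = 568.25 − 4.5(101.5) = 111.5.
Change in price: 101.5 − 114.5 = -13.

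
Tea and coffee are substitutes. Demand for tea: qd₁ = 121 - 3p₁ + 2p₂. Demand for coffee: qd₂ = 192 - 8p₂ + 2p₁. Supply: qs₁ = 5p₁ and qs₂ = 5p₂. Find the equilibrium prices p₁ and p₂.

p₁ = 19.57, p₂ = 17.78

Market 1: 121 - 3p₁ + 2p₂ = 5p₁ → 8p₁ - 2p₂ = 121.
Market 2: 13p₂ - 2p₁ = 192.
Eliminating p₂: 13×(1) + 2×(2) gives 100p₁ = 1957, so p₁ = 19.57.
Back-substitute into (2): p₂ = (192 + 2×19.57) / 13 = 17.78.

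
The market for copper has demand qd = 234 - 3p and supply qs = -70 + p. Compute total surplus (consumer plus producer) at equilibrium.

Equilibrium: 234 - 3p = -70 + p gives p* = 76, q* = 6.
Demand choke price: p = 78; supply starts at p = 70.
CS = ½(78 − 76)(6) = 6; PS = ½(76 − 70)(6) = 18.

Total surplus = 24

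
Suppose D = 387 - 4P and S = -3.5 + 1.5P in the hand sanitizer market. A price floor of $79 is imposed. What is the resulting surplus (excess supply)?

Surplus = 44

Equilibrium price would be P* = 71, so the floor at 79 binds.
At P = 79: D = 71, S = 115.
Surplus = 115 − 71 = 44.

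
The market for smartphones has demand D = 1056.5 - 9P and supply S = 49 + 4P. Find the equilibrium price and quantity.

Set D = S: 1056.5 - 9P = 49 + 4P.
1007.5 = 13P, so P* = 77.5.
Q* = 1056.5 − 9(77.5) = 359.

P* = 77.5, Q* = 359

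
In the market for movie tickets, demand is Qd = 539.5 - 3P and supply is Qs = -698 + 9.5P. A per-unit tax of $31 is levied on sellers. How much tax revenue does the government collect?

Pre-tax equilibrium: P* = 99, Q* = 242.5.
Tax on sellers shifts supply to Qs = -698 + 9.5(P − 31) = -992.5 + 9.5P.
539.5 - 3P = -992.5 + 9.5P gives buyer price Pb = 122.56; sellers receive Ps = 122.56 − 31 = 91.56.
New quantity: Q = 539.5 − 3(122.56) = 171.82.
Revenue = 31 × 171.82 = 5326.42.

Tax revenue = 5326.42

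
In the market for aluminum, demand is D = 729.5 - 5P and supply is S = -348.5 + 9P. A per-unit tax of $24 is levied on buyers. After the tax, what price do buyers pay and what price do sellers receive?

Pre-tax equilibrium: P* = 77, Q* = 344.5.
Tax on buyers shifts demand to D = 729.5 − 5(P + 24) = 609.5 - 5P.
609.5 - 5P = -348.5 + 9P gives seller price Ps = 479/7; buyers pay Pb = 479/7 + 24 = 647/7.
New quantity: Q = 729.5 − 5(647/7) = 3743/14.

Buyers pay 647/7, sellers receive 479/7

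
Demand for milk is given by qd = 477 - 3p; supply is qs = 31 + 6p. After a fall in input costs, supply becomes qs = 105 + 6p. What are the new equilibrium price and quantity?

Original equilibrium: p* = 446/9, q* = 985/3.
New equilibrium: 477 - 3p = 105 + 6p, so 372 = 9p and p' = 124/3; q' = 477 − 3(124/3) = 353.

p' = 124/3, q' = 353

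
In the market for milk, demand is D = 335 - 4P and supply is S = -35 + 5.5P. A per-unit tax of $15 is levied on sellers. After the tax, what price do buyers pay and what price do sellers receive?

Pre-tax equilibrium: P* = 740/19, Q* = 3405/19.
Tax on sellers shifts supply to S = -35 + 5.5(P − 15) = -117.5 + 5.5P.
335 - 4P = -117.5 + 5.5P gives buyer price Pb = 905/19; sellers receive Ps = 905/19 − 15 = 620/19.
New quantity: Q = 335 − 4(905/19) = 2745/19.

Buyers pay 905/19, sellers receive 620/19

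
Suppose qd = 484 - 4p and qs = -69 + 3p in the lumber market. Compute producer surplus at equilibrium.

Equilibrium: 484 - 4p = -69 + 3p gives p* = 79, q* = 168.
Supply starts at p = 23 (where qs = 0).
PS = ½(79 − 23)(168) = 4704.

Producer surplus = 4704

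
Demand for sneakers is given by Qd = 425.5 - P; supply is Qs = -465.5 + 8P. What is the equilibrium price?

Set Qd = Qs: 425.5 - P = -465.5 + 8P.
891 = 9P, so P* = 99.
Q* = 425.5 − 1(99) = 326.5.

P* = 99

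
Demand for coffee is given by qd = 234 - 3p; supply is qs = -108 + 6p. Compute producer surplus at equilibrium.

Equilibrium: 234 - 3p = -108 + 6p gives p* = 38, q* = 120.
Supply starts at p = 18 (where qs = 0).
PS = ½(38 − 18)(120) = 1200.

Producer surplus = 1200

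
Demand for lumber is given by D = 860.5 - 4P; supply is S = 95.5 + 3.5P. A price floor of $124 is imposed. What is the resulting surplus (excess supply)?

Equilibrium price would be P* = 102, so the floor at 124 binds.
At P = 124: D = 364.5, S = 529.5.
Surplus = 529.5 − 364.5 = 165.

Surplus = 165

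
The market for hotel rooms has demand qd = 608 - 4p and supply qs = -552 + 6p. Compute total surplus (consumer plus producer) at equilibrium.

Total surplus = 4320

Equilibrium: 608 - 4p = -552 + 6p gives p* = 116, q* = 144.
Demand choke price: p = 152; supply starts at p = 92.
CS = ½(152 − 116)(144) = 2592; PS = ½(116 − 92)(144) = 1728.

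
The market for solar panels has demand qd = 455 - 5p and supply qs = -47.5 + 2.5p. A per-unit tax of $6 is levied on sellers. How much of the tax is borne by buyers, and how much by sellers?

Buyers bear $2, sellers bear $4

Pre-tax equilibrium: p* = 67, q* = 120.
Tax on sellers shifts supply to qs = -47.5 + 2.5(p − 6) = -62.5 + 2.5p.
455 - 5p = -62.5 + 2.5p gives buyer price pb = 69; sellers receive ps = 69 − 6 = 63.
New quantity: q = 455 − 5(69) = 110.
Buyer burden = 69 − 67 = 2; seller burden = 67 − 63 = 4.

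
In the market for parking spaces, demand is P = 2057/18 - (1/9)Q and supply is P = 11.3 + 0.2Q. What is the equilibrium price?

Set the two price expressions equal: 2057/18 - (1/9)Q = 11.3 + 0.2Q.
4634/45 = (14/45)Q, so Q* = 331.
P* = 2057/18 − (1/9)(331) = 77.5.

P* = 77.5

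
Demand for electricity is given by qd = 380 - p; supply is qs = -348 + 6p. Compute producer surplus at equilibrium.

Equilibrium: 380 - p = -348 + 6p gives p* = 104, q* = 276.
Supply starts at p = 58 (where qs = 0).
PS = ½(104 − 58)(276) = 6348.

Producer surplus = 6348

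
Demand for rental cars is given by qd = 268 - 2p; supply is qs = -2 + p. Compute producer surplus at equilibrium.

Producer surplus = 3872

Equilibrium: 268 - 2p = -2 + p gives p* = 90, q* = 88.
Supply starts at p = 2 (where qs = 0).
PS = ½(90 − 2)(88) = 3872.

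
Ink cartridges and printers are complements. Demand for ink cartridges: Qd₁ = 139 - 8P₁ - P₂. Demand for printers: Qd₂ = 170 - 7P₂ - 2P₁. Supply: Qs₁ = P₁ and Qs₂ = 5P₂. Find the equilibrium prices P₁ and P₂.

Market 1: 139 - 8P₁ - P₂ = P₁ → 9P₁ + P₂ = 139.
Market 2: 12P₂ + 2P₁ = 170.
Eliminating P₂: 12×(1) − 1×(2) gives 106P₁ = 1498, so P₁ = 749/53.
Back-substitute into (2): P₂ = (170 − 2×749/53) / 12 = 626/53.

P₁ = 749/53, P₂ = 626/53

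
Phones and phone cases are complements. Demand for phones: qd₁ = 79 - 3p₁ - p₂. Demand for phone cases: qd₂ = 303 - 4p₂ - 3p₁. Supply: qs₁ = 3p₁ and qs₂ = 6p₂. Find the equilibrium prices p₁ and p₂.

Market 1: 79 - 3p₁ - p₂ = 3p₁ → 6p₁ + p₂ = 79.
Market 2: 10p₂ + 3p₁ = 303.
Eliminating p₂: 10×(1) − 1×(2) gives 57p₁ = 487, so p₁ = 487/57.
Back-substitute into (2): p₂ = (303 − 3×487/57) / 10 = 527/19.

p₁ = 487/57, p₂ = 527/19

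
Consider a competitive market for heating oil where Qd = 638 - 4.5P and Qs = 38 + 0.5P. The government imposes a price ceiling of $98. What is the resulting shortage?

Shortage = 110

Equilibrium price would be P* = 120, so the ceiling at 98 binds.
At P = 98: Qd = 638 − 4.5(98) = 197, Qs = 38 + 0.5(98) = 87.
Shortage = 197 − 87 = 110.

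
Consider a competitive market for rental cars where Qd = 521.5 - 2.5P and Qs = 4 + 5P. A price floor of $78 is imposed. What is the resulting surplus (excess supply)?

Surplus = 67.5

Equilibrium price would be P* = 69, so the floor at 78 binds.
At P = 78: Qd = 326.5, Qs = 394.
Surplus = 394 − 326.5 = 67.5.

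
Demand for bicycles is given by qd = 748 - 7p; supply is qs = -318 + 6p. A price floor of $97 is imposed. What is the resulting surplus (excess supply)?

Equilibrium price would be p* = 82, so the floor at 97 binds.
At p = 97: qd = 69, qs = 264.
Surplus = 264 − 69 = 195.

Surplus = 195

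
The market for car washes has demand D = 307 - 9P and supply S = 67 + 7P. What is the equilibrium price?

P* = 15

Set D = S: 307 - 9P = 67 + 7P.
240 = 16P, so P* = 15.
Q* = 307 − 9(15) = 172.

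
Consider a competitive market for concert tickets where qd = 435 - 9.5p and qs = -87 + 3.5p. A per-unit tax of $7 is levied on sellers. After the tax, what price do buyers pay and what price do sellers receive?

Pre-tax equilibrium: p* = 522/13, q* = 696/13.
Tax on sellers shifts supply to qs = -87 + 3.5(p − 7) = -111.5 + 3.5p.
435 - 9.5p = -111.5 + 3.5p gives buyer price pb = 1093/26; sellers receive ps = 1093/26 − 7 = 911/26.
New quantity: q = 435 − 9.5(1093/26) = 1853/52.

Buyers pay 1093/26, sellers receive 911/26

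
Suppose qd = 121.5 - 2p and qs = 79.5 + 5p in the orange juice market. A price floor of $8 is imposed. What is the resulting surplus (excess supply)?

Equilibrium price would be p* = 6, so the floor at 8 binds.
At p = 8: qd = 105.5, qs = 119.5.
Surplus = 119.5 − 105.5 = 14.

Surplus = 14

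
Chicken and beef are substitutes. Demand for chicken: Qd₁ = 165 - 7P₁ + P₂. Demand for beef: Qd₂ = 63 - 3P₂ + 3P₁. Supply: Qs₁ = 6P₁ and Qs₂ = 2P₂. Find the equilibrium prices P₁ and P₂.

Market 1: 165 - 7P₁ + P₂ = 6P₁ → 13P₁ - P₂ = 165.
Market 2: 5P₂ - 3P₁ = 63.
Eliminating P₂: 5×(1) + 1×(2) gives 62P₁ = 888, so P₁ = 444/31.
Back-substitute into (2): P₂ = (63 + 3×444/31) / 5 = 657/31.

P₁ = 444/31, P₂ = 657/31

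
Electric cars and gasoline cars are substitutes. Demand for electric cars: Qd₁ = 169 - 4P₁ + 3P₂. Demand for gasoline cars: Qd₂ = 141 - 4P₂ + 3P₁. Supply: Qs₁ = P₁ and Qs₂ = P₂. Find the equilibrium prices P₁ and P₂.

P₁ = 79.25, P₂ = 75.75

Market 1: 169 - 4P₁ + 3P₂ = P₁ → 5P₁ - 3P₂ = 169.
Market 2: 5P₂ - 3P₁ = 141.
Eliminating P₂: 5×(1) + 3×(2) gives 16P₁ = 1268, so P₁ = 79.25.
Back-substitute into (2): P₂ = (141 + 3×79.25) / 5 = 75.75.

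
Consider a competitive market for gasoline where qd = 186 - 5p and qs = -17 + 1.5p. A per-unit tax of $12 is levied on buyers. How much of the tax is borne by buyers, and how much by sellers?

Buyers bear 36/13, sellers bear 120/13

Pre-tax equilibrium: p* = 406/13, q* = 388/13.
Tax on buyers shifts demand to qd = 186 − 5(p + 12) = 126 - 5p.
126 - 5p = -17 + 1.5p gives seller price ps = 22; buyers pay pb = 22 + 12 = 34.
New quantity: q = 186 − 5(34) = 16.
Buyer burden = 34 − 406/13 = 36/13; seller burden = 406/13 − 22 = 120/13.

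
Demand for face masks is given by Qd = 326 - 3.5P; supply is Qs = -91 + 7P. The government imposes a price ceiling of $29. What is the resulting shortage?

Shortage = 112.5

Equilibrium price would be P* = 278/7, so the ceiling at 29 binds.
At P = 29: Qd = 326 − 3.5(29) = 224.5, Qs = -91 + 7(29) = 112.
Shortage = 224.5 − 112 = 112.5.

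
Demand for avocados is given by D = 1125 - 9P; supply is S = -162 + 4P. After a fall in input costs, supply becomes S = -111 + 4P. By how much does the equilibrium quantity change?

ΔQ = 459/13

Original equilibrium: P* = 99, Q* = 234.
New equilibrium: 1125 - 9P = -111 + 4P, so 1236 = 13P and P' = 1236/13; Q' = 1125 − 9(1236/13) = 3501/13.
Change in quantity: 3501/13 − 234 = 459/13.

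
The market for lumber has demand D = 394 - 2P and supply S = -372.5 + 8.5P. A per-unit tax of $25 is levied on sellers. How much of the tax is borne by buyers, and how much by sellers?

Pre-tax equilibrium: P* = 73, Q* = 248.
Tax on sellers shifts supply to S = -372.5 + 8.5(P − 25) = -585 + 8.5P.
394 - 2P = -585 + 8.5P gives buyer price Pb = 1958/21; sellers receive Ps = 1958/21 − 25 = 1433/21.
New quantity: Q = 394 − 2(1958/21) = 4358/21.
Buyer burden = 1958/21 − 73 = 425/21; seller burden = 73 − 1433/21 = 100/21.

Buyers bear 425/21, sellers bear 100/21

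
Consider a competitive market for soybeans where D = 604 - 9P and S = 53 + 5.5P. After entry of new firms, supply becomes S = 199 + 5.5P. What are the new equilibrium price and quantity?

Original equilibrium: P* = 38, Q* = 262.
New equilibrium: 604 - 9P = 199 + 5.5P, so 405 = 14.5P and P' = 810/29; Q' = 604 − 9(810/29) = 10226/29.

P' = 810/29, Q' = 10226/29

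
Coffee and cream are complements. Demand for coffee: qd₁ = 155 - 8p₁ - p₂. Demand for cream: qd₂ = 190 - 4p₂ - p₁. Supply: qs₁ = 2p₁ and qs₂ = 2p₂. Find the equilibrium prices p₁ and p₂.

Market 1: 155 - 8p₁ - p₂ = 2p₁ → 10p₁ + p₂ = 155.
Market 2: 6p₂ + p₁ = 190.
Eliminating p₂: 6×(1) − 1×(2) gives 59p₁ = 740, so p₁ = 740/59.
Back-substitute into (2): p₂ = (190 − 1×740/59) / 6 = 1745/59.

p₁ = 740/59, p₂ = 1745/59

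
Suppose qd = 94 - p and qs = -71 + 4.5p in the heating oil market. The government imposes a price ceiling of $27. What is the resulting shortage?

Equilibrium price would be p* = 30, so the ceiling at 27 binds.
At p = 27: qd = 94 − 1(27) = 67, qs = -71 + 4.5(27) = 50.5.
Shortage = 67 − 50.5 = 16.5.

Shortage = 16.5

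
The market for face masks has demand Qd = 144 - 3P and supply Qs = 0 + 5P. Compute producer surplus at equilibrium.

Producer surplus = 810

Equilibrium: 144 - 3P = 0 + 5P gives P* = 18, Q* = 90.
Supply starts at P = 0 (where Qs = 0).
PS = ½(18 − 0)(90) = 810.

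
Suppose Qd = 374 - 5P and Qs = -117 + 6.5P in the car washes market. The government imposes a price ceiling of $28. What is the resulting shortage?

Shortage = 169

Equilibrium price would be P* = 982/23, so the ceiling at 28 binds.
At P = 28: Qd = 374 − 5(28) = 234, Qs = -117 + 6.5(28) = 65.
Shortage = 234 − 65 = 169.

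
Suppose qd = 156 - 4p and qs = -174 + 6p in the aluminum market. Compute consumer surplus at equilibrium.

Equilibrium: 156 - 4p = -174 + 6p gives p* = 33, q* = 24.
Demand choke price (qd = 0): p = 39.
CS = ½(39 − 33)(24) = 72.

Consumer surplus = 72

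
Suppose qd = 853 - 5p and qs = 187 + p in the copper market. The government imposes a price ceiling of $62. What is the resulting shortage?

Equilibrium price would be p* = 111, so the ceiling at 62 binds.
At p = 62: qd = 853 − 5(62) = 543, qs = 187 + 1(62) = 249.
Shortage = 543 − 249 = 294.

Shortage = 294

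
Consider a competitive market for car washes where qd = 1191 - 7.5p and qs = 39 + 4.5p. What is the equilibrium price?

p* = 96

Set qd = qs: 1191 - 7.5p = 39 + 4.5p.
1152 = 12p, so p* = 96.
q* = 1191 − 7.5(96) = 471.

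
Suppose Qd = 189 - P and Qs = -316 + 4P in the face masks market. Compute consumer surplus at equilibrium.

Equilibrium: 189 - P = -316 + 4P gives P* = 101, Q* = 88.
Demand choke price (Qd = 0): P = 189.
CS = ½(189 − 101)(88) = 3872.

Consumer surplus = 3872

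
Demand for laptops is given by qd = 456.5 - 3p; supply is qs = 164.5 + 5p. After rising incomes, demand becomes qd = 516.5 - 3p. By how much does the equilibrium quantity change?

Original equilibrium: p* = 36.5, q* = 347.
New equilibrium: 516.5 - 3p = 164.5 + 5p, so 352 = 8p and p' = 44; q' = 516.5 − 3(44) = 384.5.
Change in quantity: 384.5 − 347 = 37.5.

Δq = 37.5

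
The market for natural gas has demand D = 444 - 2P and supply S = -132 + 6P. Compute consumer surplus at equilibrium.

Consumer surplus = 22500

Equilibrium: 444 - 2P = -132 + 6P gives P* = 72, Q* = 300.
Demand choke price (D = 0): P = 222.
CS = ½(222 − 72)(300) = 22500.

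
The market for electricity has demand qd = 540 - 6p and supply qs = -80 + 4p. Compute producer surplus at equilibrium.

Equilibrium: 540 - 6p = -80 + 4p gives p* = 62, q* = 168.
Supply starts at p = 20 (where qs = 0).
PS = ½(62 − 20)(168) = 3528.

Producer surplus = 3528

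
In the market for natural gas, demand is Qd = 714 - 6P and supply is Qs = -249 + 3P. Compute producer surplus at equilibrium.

Equilibrium: 714 - 6P = -249 + 3P gives P* = 107, Q* = 72.
Supply starts at P = 83 (where Qs = 0).
PS = ½(107 − 83)(72) = 864.

Producer surplus = 864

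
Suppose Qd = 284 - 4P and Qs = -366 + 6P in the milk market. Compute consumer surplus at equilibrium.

Consumer surplus = 72

Equilibrium: 284 - 4P = -366 + 6P gives P* = 65, Q* = 24.
Demand choke price (Qd = 0): P = 71.
CS = ½(71 − 65)(24) = 72.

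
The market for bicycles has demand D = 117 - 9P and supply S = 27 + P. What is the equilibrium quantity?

Q* = 36

Set D = S: 117 - 9P = 27 + P.
90 = 10P, so P* = 9.
Q* = 117 − 9(9) = 36.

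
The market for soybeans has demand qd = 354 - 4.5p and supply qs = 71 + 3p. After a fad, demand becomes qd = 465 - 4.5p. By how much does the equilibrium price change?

Original equilibrium: p* = 566/15, q* = 184.2.
New equilibrium: 465 - 4.5p = 71 + 3p, so 394 = 7.5p and p' = 788/15; q' = 465 − 4.5(788/15) = 228.6.
Change in price: 788/15 − 566/15 = 14.8.

Δp = 14.8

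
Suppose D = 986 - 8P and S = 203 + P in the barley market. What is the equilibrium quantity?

Set D = S: 986 - 8P = 203 + P.
783 = 9P, so P* = 87.
Q* = 986 − 8(87) = 290.

Q* = 290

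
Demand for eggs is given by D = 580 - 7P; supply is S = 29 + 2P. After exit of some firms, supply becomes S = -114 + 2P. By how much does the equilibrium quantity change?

ΔQ = -1001/9

Original equilibrium: P* = 551/9, Q* = 1363/9.
New equilibrium: 580 - 7P = -114 + 2P, so 694 = 9P and P' = 694/9; Q' = 580 − 7(694/9) = 362/9.
Change in quantity: 362/9 − 1363/9 = -1001/9.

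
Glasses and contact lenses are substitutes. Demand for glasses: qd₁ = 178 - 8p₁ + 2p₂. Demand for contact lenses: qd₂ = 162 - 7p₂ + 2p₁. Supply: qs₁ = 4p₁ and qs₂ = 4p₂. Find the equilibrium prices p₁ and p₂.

p₁ = 17.828125, p₂ = 17.96875

Market 1: 178 - 8p₁ + 2p₂ = 4p₁ → 12p₁ - 2p₂ = 178.
Market 2: 11p₂ - 2p₁ = 162.
Eliminating p₂: 11×(1) + 2×(2) gives 128p₁ = 2282, so p₁ = 17.828125.
Back-substitute into (2): p₂ = (162 + 2×17.828125) / 11 = 17.96875.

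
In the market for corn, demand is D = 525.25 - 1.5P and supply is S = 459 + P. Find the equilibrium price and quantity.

Set D = S: 525.25 - 1.5P = 459 + P.
66.25 = 2.5P, so P* = 26.5.
Q* = 525.25 − 1.5(26.5) = 485.5.

P* = 26.5, Q* = 485.5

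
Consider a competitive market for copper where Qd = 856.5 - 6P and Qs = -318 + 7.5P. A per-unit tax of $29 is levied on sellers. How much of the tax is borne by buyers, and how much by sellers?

Pre-tax equilibrium: P* = 87, Q* = 334.5.
Tax on sellers shifts supply to Qs = -318 + 7.5(P − 29) = -535.5 + 7.5P.
856.5 - 6P = -535.5 + 7.5P gives buyer price Pb = 928/9; sellers receive Ps = 928/9 − 29 = 667/9.
New quantity: Q = 856.5 − 6(928/9) = 1427/6.
Buyer burden = 928/9 − 87 = 145/9; seller burden = 87 − 667/9 = 116/9.

Buyers bear 145/9, sellers bear 116/9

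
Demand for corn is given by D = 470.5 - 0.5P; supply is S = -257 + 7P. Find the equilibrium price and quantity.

Set D = S: 470.5 - 0.5P = -257 + 7P.
727.5 = 7.5P, so P* = 97.
Q* = 470.5 − 0.5(97) = 422.

P* = 97, Q* = 422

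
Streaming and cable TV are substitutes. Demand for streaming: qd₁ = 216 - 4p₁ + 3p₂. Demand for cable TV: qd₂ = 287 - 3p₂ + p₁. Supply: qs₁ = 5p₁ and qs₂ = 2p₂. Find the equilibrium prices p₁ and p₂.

p₁ = 647/14, p₂ = 933/14

Market 1: 216 - 4p₁ + 3p₂ = 5p₁ → 9p₁ - 3p₂ = 216.
Market 2: 5p₂ - p₁ = 287.
Eliminating p₂: 5×(1) + 3×(2) gives 42p₁ = 1941, so p₁ = 647/14.
Back-substitute into (2): p₂ = (287 + 1×647/14) / 5 = 933/14.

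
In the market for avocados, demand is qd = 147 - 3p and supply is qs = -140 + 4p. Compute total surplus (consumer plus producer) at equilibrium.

Equilibrium: 147 - 3p = -140 + 4p gives p* = 41, q* = 24.
Demand choke price: p = 49; supply starts at p = 35.
CS = ½(49 − 41)(24) = 96; PS = ½(41 − 35)(24) = 72.

Total surplus = 168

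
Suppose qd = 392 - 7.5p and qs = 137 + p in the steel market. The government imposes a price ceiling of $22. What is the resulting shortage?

Equilibrium price would be p* = 30, so the ceiling at 22 binds.
At p = 22: qd = 392 − 7.5(22) = 227, qs = 137 + 1(22) = 159.
Shortage = 227 − 159 = 68.

Shortage = 68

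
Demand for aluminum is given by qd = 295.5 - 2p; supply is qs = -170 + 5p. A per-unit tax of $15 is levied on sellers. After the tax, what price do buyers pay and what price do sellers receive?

Buyers pay 1081/14, sellers receive 871/14

Pre-tax equilibrium: p* = 66.5, q* = 162.5.
Tax on sellers shifts supply to qs = -170 + 5(p − 15) = -245 + 5p.
295.5 - 2p = -245 + 5p gives buyer price pb = 1081/14; sellers receive ps = 1081/14 − 15 = 871/14.
New quantity: q = 295.5 − 2(1081/14) = 1975/14.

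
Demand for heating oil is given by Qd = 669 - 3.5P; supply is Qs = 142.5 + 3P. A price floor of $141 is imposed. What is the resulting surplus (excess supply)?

Equilibrium price would be P* = 81, so the floor at 141 binds.
At P = 141: Qd = 175.5, Qs = 565.5.
Surplus = 565.5 − 175.5 = 390.

Surplus = 390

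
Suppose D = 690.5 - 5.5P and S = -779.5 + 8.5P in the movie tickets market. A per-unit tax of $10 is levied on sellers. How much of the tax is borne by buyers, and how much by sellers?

Buyers bear 85/14, sellers bear 55/14

Pre-tax equilibrium: P* = 105, Q* = 113.
Tax on sellers shifts supply to S = -779.5 + 8.5(P − 10) = -864.5 + 8.5P.
690.5 - 5.5P = -864.5 + 8.5P gives buyer price Pb = 1555/14; sellers receive Ps = 1555/14 − 10 = 1415/14.
New quantity: Q = 690.5 − 5.5(1555/14) = 2229/28.
Buyer burden = 1555/14 − 105 = 85/14; seller burden = 105 − 1415/14 = 55/14.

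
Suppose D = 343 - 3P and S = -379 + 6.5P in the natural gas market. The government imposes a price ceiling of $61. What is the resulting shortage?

Equilibrium price would be P* = 76, so the ceiling at 61 binds.
At P = 61: D = 343 − 3(61) = 160, S = -379 + 6.5(61) = 17.5.
Shortage = 160 − 17.5 = 142.5.

Shortage = 142.5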